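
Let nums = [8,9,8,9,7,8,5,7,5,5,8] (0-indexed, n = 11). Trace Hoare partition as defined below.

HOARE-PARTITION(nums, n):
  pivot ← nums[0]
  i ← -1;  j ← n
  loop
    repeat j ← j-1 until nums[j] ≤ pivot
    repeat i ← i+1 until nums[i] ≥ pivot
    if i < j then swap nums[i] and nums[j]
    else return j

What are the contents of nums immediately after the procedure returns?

[8,5,5,7,7,5,8,9,8,9,8]

pivot = nums[0] = 8; i = -1, j = 11
j→10 (nums[10]=8≤8), i→0 (nums[0]=8≥8); i<j, swap → [8,9,8,9,7,8,5,7,5,5,8]
j→9 (nums[9]=5≤8), i→1 (nums[1]=9≥8); i<j, swap → [8,5,8,9,7,8,5,7,5,9,8]
j→8 (nums[8]=5≤8), i→2 (nums[2]=8≥8); i<j, swap → [8,5,5,9,7,8,5,7,8,9,8]
j→7 (nums[7]=7≤8), i→3 (nums[3]=9≥8); i<j, swap → [8,5,5,7,7,8,5,9,8,9,8]
j→6 (nums[6]=5≤8), i→5 (nums[5]=8≥8); i<j, swap → [8,5,5,7,7,5,8,9,8,9,8]
j→5, i→6; i≥j, return j=5. nums = [8,5,5,7,7,5,8,9,8,9,8]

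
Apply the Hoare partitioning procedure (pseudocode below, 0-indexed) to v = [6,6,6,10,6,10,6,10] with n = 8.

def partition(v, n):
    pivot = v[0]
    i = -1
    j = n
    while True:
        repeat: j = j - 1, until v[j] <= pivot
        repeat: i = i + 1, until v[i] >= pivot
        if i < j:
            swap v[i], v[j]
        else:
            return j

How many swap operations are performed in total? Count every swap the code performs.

pivot=6
j stops at 6 (6), i stops at 0 (6); swap ⇒ [6,6,6,10,6,10,6,10]
j stops at 4 (6), i stops at 1 (6); swap ⇒ [6,6,6,10,6,10,6,10]
j stops at 2, i stops at 2; i≥j ⇒ return 2. v=[6,6,6,10,6,10,6,10]

2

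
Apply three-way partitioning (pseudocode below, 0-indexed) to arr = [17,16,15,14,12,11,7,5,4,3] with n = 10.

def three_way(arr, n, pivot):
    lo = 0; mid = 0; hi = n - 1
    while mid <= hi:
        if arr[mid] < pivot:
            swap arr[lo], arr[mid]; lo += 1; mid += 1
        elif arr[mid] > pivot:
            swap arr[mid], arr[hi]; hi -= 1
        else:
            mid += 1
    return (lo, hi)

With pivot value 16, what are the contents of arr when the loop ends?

[3,15,14,12,11,7,5,4,16,17]

lo=0 mid=0 hi=9
17>16: swap(0,9), hi=8 ⇒ [3,16,15,14,12,11,7,5,4,17]
3<16: swap(0,0), lo=1 mid=1 ⇒ [3,16,15,14,12,11,7,5,4,17]
16=16: mid=2
15<16: swap(1,2), lo=2 mid=3 ⇒ [3,15,16,14,12,11,7,5,4,17]
14<16: swap(2,3), lo=3 mid=4 ⇒ [3,15,14,16,12,11,7,5,4,17]
12<16: swap(3,4), lo=4 mid=5 ⇒ [3,15,14,12,16,11,7,5,4,17]
11<16: swap(4,5), lo=5 mid=6 ⇒ [3,15,14,12,11,16,7,5,4,17]
7<16: swap(5,6), lo=6 mid=7 ⇒ [3,15,14,12,11,7,16,5,4,17]
5<16: swap(6,7), lo=7 mid=8 ⇒ [3,15,14,12,11,7,5,16,4,17]
4<16: swap(7,8), lo=8 mid=9 ⇒ [3,15,14,12,11,7,5,4,16,17]
done. lo=8 hi=8; arr=[3,15,14,12,11,7,5,4,16,17]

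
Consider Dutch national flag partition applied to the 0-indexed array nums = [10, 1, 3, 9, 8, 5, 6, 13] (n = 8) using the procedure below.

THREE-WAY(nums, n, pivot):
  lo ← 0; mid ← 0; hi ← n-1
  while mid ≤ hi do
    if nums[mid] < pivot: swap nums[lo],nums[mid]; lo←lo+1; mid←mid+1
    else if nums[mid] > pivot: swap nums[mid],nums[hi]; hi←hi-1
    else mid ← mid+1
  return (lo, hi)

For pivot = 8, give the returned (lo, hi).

pivot = 8; lo=0, mid=0, hi=7
nums[mid]=10>8: swap nums[0],nums[7]; hi=6 → [13, 1, 3, 9, 8, 5, 6, 10]
nums[mid]=13>8: swap nums[0],nums[6]; hi=5 → [6, 1, 3, 9, 8, 5, 13, 10]
nums[mid]=6<8: swap nums[0],nums[0]; lo=1,mid=1 → [6, 1, 3, 9, 8, 5, 13, 10]
nums[mid]=1<8: swap nums[1],nums[1]; lo=2,mid=2 → [6, 1, 3, 9, 8, 5, 13, 10]
nums[mid]=3<8: swap nums[2],nums[2]; lo=3,mid=3 → [6, 1, 3, 9, 8, 5, 13, 10]
nums[mid]=9>8: swap nums[3],nums[5]; hi=4 → [6, 1, 3, 5, 8, 9, 13, 10]
nums[mid]=5<8: swap nums[3],nums[3]; lo=4,mid=4 → [6, 1, 3, 5, 8, 9, 13, 10]
nums[mid]=8=8: mid=5
end: lo=4, hi=4; nums = [6, 1, 3, 5, 8, 9, 13, 10]

(4, 4)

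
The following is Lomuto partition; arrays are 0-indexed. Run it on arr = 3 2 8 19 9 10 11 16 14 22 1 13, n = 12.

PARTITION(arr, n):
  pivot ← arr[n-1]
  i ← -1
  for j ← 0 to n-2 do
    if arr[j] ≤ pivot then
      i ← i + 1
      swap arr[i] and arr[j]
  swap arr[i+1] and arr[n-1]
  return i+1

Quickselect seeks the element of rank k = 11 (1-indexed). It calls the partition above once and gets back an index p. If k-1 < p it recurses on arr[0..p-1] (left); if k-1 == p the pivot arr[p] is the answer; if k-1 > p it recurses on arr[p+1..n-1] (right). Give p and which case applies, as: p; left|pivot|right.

pivot=13, i=-1
j=0: 3≤13, i=0, swap(0,0) ⇒ 3 2 8 19 9 10 11 16 14 22 1 13
j=1: 2≤13, i=1, swap(1,1) ⇒ 3 2 8 19 9 10 11 16 14 22 1 13
j=2: 8≤13, i=2, swap(2,2) ⇒ 3 2 8 19 9 10 11 16 14 22 1 13
j=3: 19>13, skip
j=4: 9≤13, i=3, swap(3,4) ⇒ 3 2 8 9 19 10 11 16 14 22 1 13
j=5: 10≤13, i=4, swap(4,5) ⇒ 3 2 8 9 10 19 11 16 14 22 1 13
j=6: 11≤13, i=5, swap(5,6) ⇒ 3 2 8 9 10 11 19 16 14 22 1 13
j=7: 16>13, skip
j=8: 14>13, skip
j=9: 22>13, skip
j=10: 1≤13, i=6, swap(6,10) ⇒ 3 2 8 9 10 11 1 16 14 22 19 13
swap(7,11) ⇒ 3 2 8 9 10 11 1 13 14 22 19 16; return 7
p = 7; k-1 = 10 > 7 ⇒ right

7; right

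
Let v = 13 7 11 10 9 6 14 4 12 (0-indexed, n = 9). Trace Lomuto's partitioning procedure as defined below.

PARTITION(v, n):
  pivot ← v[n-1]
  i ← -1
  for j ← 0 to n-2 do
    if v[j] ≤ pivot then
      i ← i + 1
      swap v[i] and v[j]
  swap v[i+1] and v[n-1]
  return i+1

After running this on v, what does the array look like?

pivot = v[8] = 12; i = -1
j=0: v[0]=13 > 12 → no swap
j=1: v[1]=7 ≤ 12 → i=0, swap v[0],v[1] → 7 13 11 10 9 6 14 4 12
j=2: v[2]=11 ≤ 12 → i=1, swap v[1],v[2] → 7 11 13 10 9 6 14 4 12
j=3: v[3]=10 ≤ 12 → i=2, swap v[2],v[3] → 7 11 10 13 9 6 14 4 12
j=4: v[4]=9 ≤ 12 → i=3, swap v[3],v[4] → 7 11 10 9 13 6 14 4 12
j=5: v[5]=6 ≤ 12 → i=4, swap v[4],v[5] → 7 11 10 9 6 13 14 4 12
j=6: v[6]=14 > 12 → no swap
j=7: v[7]=4 ≤ 12 → i=5, swap v[5],v[7] → 7 11 10 9 6 4 14 13 12
final swap v[6],v[8] → 7 11 10 9 6 4 12 13 14; return 6

7 11 10 9 6 4 12 13 14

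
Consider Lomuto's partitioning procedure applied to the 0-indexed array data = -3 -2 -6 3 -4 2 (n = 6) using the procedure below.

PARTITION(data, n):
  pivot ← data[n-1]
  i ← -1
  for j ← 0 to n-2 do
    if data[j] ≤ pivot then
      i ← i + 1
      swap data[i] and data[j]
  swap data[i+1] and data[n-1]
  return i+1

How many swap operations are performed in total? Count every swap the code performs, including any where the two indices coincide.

5

pivot = data[5] = 2; i = -1
j=0: data[0]=-3 ≤ 2 → i=0, swap data[0],data[0] (no change) → -3 -2 -6 3 -4 2
j=1: data[1]=-2 ≤ 2 → i=1, swap data[1],data[1] (no change) → -3 -2 -6 3 -4 2
j=2: data[2]=-6 ≤ 2 → i=2, swap data[2],data[2] (no change) → -3 -2 -6 3 -4 2
j=3: data[3]=3 > 2 → no swap
j=4: data[4]=-4 ≤ 2 → i=3, swap data[3],data[4] → -3 -2 -6 -4 3 2
final swap data[4],data[5] → -3 -2 -6 -4 2 3; return 4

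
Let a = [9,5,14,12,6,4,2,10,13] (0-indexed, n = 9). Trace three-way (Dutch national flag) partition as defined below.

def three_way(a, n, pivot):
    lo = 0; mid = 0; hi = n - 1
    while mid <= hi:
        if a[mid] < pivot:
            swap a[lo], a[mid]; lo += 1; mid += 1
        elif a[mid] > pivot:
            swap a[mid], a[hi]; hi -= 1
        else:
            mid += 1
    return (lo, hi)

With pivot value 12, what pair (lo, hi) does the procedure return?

lo=0 mid=0 hi=8
9<12: swap(0,0), lo=1 mid=1 ⇒ [9,5,14,12,6,4,2,10,13]
5<12: swap(1,1), lo=2 mid=2 ⇒ [9,5,14,12,6,4,2,10,13]
14>12: swap(2,8), hi=7 ⇒ [9,5,13,12,6,4,2,10,14]
13>12: swap(2,7), hi=6 ⇒ [9,5,10,12,6,4,2,13,14]
10<12: swap(2,2), lo=3 mid=3 ⇒ [9,5,10,12,6,4,2,13,14]
12=12: mid=4
6<12: swap(3,4), lo=4 mid=5 ⇒ [9,5,10,6,12,4,2,13,14]
4<12: swap(4,5), lo=5 mid=6 ⇒ [9,5,10,6,4,12,2,13,14]
2<12: swap(5,6), lo=6 mid=7 ⇒ [9,5,10,6,4,2,12,13,14]
done. lo=6 hi=6; a=[9,5,10,6,4,2,12,13,14]

(6, 6)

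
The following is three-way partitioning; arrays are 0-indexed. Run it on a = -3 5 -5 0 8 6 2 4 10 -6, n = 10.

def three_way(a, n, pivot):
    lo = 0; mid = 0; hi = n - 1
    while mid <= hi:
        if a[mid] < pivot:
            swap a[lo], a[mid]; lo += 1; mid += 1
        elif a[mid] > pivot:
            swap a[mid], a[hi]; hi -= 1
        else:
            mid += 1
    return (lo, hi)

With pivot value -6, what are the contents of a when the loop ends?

pivot = -6; lo=0, mid=0, hi=9
a[mid]=-3>-6: swap a[0],a[9]; hi=8 → -6 5 -5 0 8 6 2 4 10 -3
a[mid]=-6=-6: mid=1
a[mid]=5>-6: swap a[1],a[8]; hi=7 → -6 10 -5 0 8 6 2 4 5 -3
a[mid]=10>-6: swap a[1],a[7]; hi=6 → -6 4 -5 0 8 6 2 10 5 -3
a[mid]=4>-6: swap a[1],a[6]; hi=5 → -6 2 -5 0 8 6 4 10 5 -3
a[mid]=2>-6: swap a[1],a[5]; hi=4 → -6 6 -5 0 8 2 4 10 5 -3
a[mid]=6>-6: swap a[1],a[4]; hi=3 → -6 8 -5 0 6 2 4 10 5 -3
a[mid]=8>-6: swap a[1],a[3]; hi=2 → -6 0 -5 8 6 2 4 10 5 -3
a[mid]=0>-6: swap a[1],a[2]; hi=1 → -6 -5 0 8 6 2 4 10 5 -3
a[mid]=-5>-6: swap a[1],a[1]; hi=0 → -6 -5 0 8 6 2 4 10 5 -3
end: lo=0, hi=0; a = -6 -5 0 8 6 2 4 10 5 -3

-6 -5 0 8 6 2 4 10 5 -3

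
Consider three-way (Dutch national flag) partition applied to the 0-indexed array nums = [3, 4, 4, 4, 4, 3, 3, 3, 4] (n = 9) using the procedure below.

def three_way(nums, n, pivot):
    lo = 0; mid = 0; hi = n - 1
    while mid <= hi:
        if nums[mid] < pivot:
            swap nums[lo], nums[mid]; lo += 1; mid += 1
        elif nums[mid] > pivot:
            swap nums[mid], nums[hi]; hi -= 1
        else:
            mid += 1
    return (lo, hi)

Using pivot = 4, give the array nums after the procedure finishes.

pivot = 4; lo=0, mid=0, hi=8
nums[mid]=3<4: swap nums[0],nums[0]; lo=1,mid=1 → [3, 4, 4, 4, 4, 3, 3, 3, 4]
nums[mid]=4=4: mid=2
nums[mid]=4=4: mid=3
nums[mid]=4=4: mid=4
nums[mid]=4=4: mid=5
nums[mid]=3<4: swap nums[1],nums[5]; lo=2,mid=6 → [3, 3, 4, 4, 4, 4, 3, 3, 4]
nums[mid]=3<4: swap nums[2],nums[6]; lo=3,mid=7 → [3, 3, 3, 4, 4, 4, 4, 3, 4]
nums[mid]=3<4: swap nums[3],nums[7]; lo=4,mid=8 → [3, 3, 3, 3, 4, 4, 4, 4, 4]
nums[mid]=4=4: mid=9
end: lo=4, hi=8; nums = [3, 3, 3, 3, 4, 4, 4, 4, 4]

[3, 3, 3, 3, 4, 4, 4, 4, 4]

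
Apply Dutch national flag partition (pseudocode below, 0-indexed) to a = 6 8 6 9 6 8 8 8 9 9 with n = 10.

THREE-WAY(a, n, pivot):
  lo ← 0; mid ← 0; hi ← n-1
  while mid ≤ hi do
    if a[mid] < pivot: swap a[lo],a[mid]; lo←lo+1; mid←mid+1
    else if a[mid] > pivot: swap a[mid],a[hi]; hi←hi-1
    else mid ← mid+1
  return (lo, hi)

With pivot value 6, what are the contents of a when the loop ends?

6 6 6 9 8 8 8 9 9 8

lo=0 mid=0 hi=9
6=6: mid=1
8>6: swap(1,9), hi=8 ⇒ 6 9 6 9 6 8 8 8 9 8
9>6: swap(1,8), hi=7 ⇒ 6 9 6 9 6 8 8 8 9 8
9>6: swap(1,7), hi=6 ⇒ 6 8 6 9 6 8 8 9 9 8
8>6: swap(1,6), hi=5 ⇒ 6 8 6 9 6 8 8 9 9 8
8>6: swap(1,5), hi=4 ⇒ 6 8 6 9 6 8 8 9 9 8
8>6: swap(1,4), hi=3 ⇒ 6 6 6 9 8 8 8 9 9 8
6=6: mid=2
6=6: mid=3
9>6: swap(3,3), hi=2 ⇒ 6 6 6 9 8 8 8 9 9 8
done. lo=0 hi=2; a=6 6 6 9 8 8 8 9 9 8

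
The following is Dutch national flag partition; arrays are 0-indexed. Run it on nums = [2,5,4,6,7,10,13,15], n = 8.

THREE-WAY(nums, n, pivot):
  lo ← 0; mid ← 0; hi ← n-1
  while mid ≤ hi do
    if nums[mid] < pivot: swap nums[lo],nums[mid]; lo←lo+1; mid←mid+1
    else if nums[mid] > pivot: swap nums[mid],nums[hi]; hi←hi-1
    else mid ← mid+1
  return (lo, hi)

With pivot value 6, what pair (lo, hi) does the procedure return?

(3, 3)

pivot = 6; lo=0, mid=0, hi=7
nums[mid]=2<6: swap nums[0],nums[0]; lo=1,mid=1 → [2,5,4,6,7,10,13,15]
nums[mid]=5<6: swap nums[1],nums[1]; lo=2,mid=2 → [2,5,4,6,7,10,13,15]
nums[mid]=4<6: swap nums[2],nums[2]; lo=3,mid=3 → [2,5,4,6,7,10,13,15]
nums[mid]=6=6: mid=4
nums[mid]=7>6: swap nums[4],nums[7]; hi=6 → [2,5,4,6,15,10,13,7]
nums[mid]=15>6: swap nums[4],nums[6]; hi=5 → [2,5,4,6,13,10,15,7]
nums[mid]=13>6: swap nums[4],nums[5]; hi=4 → [2,5,4,6,10,13,15,7]
nums[mid]=10>6: swap nums[4],nums[4]; hi=3 → [2,5,4,6,10,13,15,7]
end: lo=3, hi=3; nums = [2,5,4,6,10,13,15,7]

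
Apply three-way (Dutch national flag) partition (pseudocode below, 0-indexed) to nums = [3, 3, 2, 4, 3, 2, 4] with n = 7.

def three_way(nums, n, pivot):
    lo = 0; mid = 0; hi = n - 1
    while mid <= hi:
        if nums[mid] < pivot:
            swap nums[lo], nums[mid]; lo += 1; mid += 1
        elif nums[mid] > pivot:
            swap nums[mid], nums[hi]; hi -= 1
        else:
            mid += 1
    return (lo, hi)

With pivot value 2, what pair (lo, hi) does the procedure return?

(0, 1)

lo=0 mid=0 hi=6
3>2: swap(0,6), hi=5 ⇒ [4, 3, 2, 4, 3, 2, 3]
4>2: swap(0,5), hi=4 ⇒ [2, 3, 2, 4, 3, 4, 3]
2=2: mid=1
3>2: swap(1,4), hi=3 ⇒ [2, 3, 2, 4, 3, 4, 3]
3>2: swap(1,3), hi=2 ⇒ [2, 4, 2, 3, 3, 4, 3]
4>2: swap(1,2), hi=1 ⇒ [2, 2, 4, 3, 3, 4, 3]
2=2: mid=2
done. lo=0 hi=1; nums=[2, 2, 4, 3, 3, 4, 3]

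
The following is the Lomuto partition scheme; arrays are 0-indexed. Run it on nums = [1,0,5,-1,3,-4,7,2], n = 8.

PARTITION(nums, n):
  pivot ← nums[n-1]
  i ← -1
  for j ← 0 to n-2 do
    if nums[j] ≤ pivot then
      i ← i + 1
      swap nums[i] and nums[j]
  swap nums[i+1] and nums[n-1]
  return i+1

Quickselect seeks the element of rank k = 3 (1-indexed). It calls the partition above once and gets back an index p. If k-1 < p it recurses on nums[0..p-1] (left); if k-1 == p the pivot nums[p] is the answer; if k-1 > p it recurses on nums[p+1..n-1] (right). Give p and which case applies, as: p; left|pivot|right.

4; left

pivot=2, i=-1
j=0: 1≤2, i=0, swap(0,0) ⇒ [1,0,5,-1,3,-4,7,2]
j=1: 0≤2, i=1, swap(1,1) ⇒ [1,0,5,-1,3,-4,7,2]
j=2: 5>2, skip
j=3: -1≤2, i=2, swap(2,3) ⇒ [1,0,-1,5,3,-4,7,2]
j=4: 3>2, skip
j=5: -4≤2, i=3, swap(3,5) ⇒ [1,0,-1,-4,3,5,7,2]
j=6: 7>2, skip
swap(4,7) ⇒ [1,0,-1,-4,2,5,7,3]; return 4
p = 4; k-1 = 2 < 4 ⇒ left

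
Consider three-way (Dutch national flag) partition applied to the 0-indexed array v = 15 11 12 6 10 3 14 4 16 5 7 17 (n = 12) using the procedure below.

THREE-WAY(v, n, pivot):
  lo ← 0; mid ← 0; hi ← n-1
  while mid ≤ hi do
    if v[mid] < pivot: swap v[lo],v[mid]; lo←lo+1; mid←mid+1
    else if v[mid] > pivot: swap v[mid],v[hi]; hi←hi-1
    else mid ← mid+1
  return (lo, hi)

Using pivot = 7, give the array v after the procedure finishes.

5 4 6 3 7 14 10 16 12 11 17 15

pivot = 7; lo=0, mid=0, hi=11
v[mid]=15>7: swap v[0],v[11]; hi=10 → 17 11 12 6 10 3 14 4 16 5 7 15
v[mid]=17>7: swap v[0],v[10]; hi=9 → 7 11 12 6 10 3 14 4 16 5 17 15
v[mid]=7=7: mid=1
v[mid]=11>7: swap v[1],v[9]; hi=8 → 7 5 12 6 10 3 14 4 16 11 17 15
v[mid]=5<7: swap v[0],v[1]; lo=1,mid=2 → 5 7 12 6 10 3 14 4 16 11 17 15
v[mid]=12>7: swap v[2],v[8]; hi=7 → 5 7 16 6 10 3 14 4 12 11 17 15
v[mid]=16>7: swap v[2],v[7]; hi=6 → 5 7 4 6 10 3 14 16 12 11 17 15
v[mid]=4<7: swap v[1],v[2]; lo=2,mid=3 → 5 4 7 6 10 3 14 16 12 11 17 15
v[mid]=6<7: swap v[2],v[3]; lo=3,mid=4 → 5 4 6 7 10 3 14 16 12 11 17 15
v[mid]=10>7: swap v[4],v[6]; hi=5 → 5 4 6 7 14 3 10 16 12 11 17 15
v[mid]=14>7: swap v[4],v[5]; hi=4 → 5 4 6 7 3 14 10 16 12 11 17 15
v[mid]=3<7: swap v[3],v[4]; lo=4,mid=5 → 5 4 6 3 7 14 10 16 12 11 17 15
end: lo=4, hi=4; v = 5 4 6 3 7 14 10 16 12 11 17 15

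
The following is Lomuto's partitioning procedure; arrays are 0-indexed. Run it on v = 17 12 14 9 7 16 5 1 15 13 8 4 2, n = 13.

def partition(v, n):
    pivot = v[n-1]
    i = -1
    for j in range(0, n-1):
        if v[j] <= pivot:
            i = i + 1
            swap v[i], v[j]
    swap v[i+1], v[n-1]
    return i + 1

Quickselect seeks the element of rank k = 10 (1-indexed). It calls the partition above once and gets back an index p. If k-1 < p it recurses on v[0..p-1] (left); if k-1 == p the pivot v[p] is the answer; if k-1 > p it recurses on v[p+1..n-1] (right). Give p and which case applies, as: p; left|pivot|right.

1; right

pivot=2, i=-1
j=0: 17>2, skip
j=1: 12>2, skip
j=2: 14>2, skip
j=3: 9>2, skip
j=4: 7>2, skip
j=5: 16>2, skip
j=6: 5>2, skip
j=7: 1≤2, i=0, swap(0,7) ⇒ 1 12 14 9 7 16 5 17 15 13 8 4 2
j=8: 15>2, skip
j=9: 13>2, skip
j=10: 8>2, skip
j=11: 4>2, skip
swap(1,12) ⇒ 1 2 14 9 7 16 5 17 15 13 8 4 12; return 1
p = 1; k-1 = 9 > 1 ⇒ right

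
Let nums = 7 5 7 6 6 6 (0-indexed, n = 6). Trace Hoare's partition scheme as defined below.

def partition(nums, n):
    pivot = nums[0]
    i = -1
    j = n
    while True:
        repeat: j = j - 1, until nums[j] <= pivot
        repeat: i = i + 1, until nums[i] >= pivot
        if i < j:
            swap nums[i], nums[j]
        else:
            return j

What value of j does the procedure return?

pivot = nums[0] = 7; i = -1, j = 6
j→5 (nums[5]=6≤7), i→0 (nums[0]=7≥7); i<j, swap → 6 5 7 6 6 7
j→4 (nums[4]=6≤7), i→2 (nums[2]=7≥7); i<j, swap → 6 5 6 6 7 7
j→3, i→4; i≥j, return j=3. nums = 6 5 6 6 7 7

3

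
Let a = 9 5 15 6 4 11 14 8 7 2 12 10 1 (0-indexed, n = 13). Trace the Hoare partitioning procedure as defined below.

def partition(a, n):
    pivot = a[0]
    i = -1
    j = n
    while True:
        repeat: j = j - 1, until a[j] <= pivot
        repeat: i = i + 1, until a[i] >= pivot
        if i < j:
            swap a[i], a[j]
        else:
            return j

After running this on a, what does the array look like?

1 5 2 6 4 7 8 14 11 15 12 10 9

pivot=9
j stops at 12 (1), i stops at 0 (9); swap ⇒ 1 5 15 6 4 11 14 8 7 2 12 10 9
j stops at 9 (2), i stops at 2 (15); swap ⇒ 1 5 2 6 4 11 14 8 7 15 12 10 9
j stops at 8 (7), i stops at 5 (11); swap ⇒ 1 5 2 6 4 7 14 8 11 15 12 10 9
j stops at 7 (8), i stops at 6 (14); swap ⇒ 1 5 2 6 4 7 8 14 11 15 12 10 9
j stops at 6, i stops at 7; i≥j ⇒ return 6. a=1 5 2 6 4 7 8 14 11 15 12 10 9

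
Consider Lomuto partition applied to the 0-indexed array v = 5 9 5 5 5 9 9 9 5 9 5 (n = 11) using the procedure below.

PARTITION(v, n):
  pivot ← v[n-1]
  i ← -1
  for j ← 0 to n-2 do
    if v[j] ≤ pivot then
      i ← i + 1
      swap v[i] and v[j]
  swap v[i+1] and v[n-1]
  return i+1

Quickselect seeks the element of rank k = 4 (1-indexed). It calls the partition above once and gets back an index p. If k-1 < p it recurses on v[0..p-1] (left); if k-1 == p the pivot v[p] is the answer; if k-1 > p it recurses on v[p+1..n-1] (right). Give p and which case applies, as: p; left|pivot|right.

5; left

pivot = v[10] = 5; i = -1
j=0: v[0]=5 ≤ 5 → i=0, swap v[0],v[0] (no change) → 5 9 5 5 5 9 9 9 5 9 5
j=1: v[1]=9 > 5 → no swap
j=2: v[2]=5 ≤ 5 → i=1, swap v[1],v[2] → 5 5 9 5 5 9 9 9 5 9 5
j=3: v[3]=5 ≤ 5 → i=2, swap v[2],v[3] → 5 5 5 9 5 9 9 9 5 9 5
j=4: v[4]=5 ≤ 5 → i=3, swap v[3],v[4] → 5 5 5 5 9 9 9 9 5 9 5
j=5: v[5]=9 > 5 → no swap
j=6: v[6]=9 > 5 → no swap
j=7: v[7]=9 > 5 → no swap
j=8: v[8]=5 ≤ 5 → i=4, swap v[4],v[8] → 5 5 5 5 5 9 9 9 9 9 5
j=9: v[9]=9 > 5 → no swap
final swap v[5],v[10] → 5 5 5 5 5 5 9 9 9 9 9; return 5
p = 5; k-1 = 3 < 5 ⇒ left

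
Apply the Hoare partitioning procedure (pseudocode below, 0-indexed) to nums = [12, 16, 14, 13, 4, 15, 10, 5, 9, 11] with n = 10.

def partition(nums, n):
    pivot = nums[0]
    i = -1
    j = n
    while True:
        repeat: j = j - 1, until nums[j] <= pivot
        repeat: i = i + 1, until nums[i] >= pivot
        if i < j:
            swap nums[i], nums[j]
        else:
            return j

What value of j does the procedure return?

pivot=12
j stops at 9 (11), i stops at 0 (12); swap ⇒ [11, 16, 14, 13, 4, 15, 10, 5, 9, 12]
j stops at 8 (9), i stops at 1 (16); swap ⇒ [11, 9, 14, 13, 4, 15, 10, 5, 16, 12]
j stops at 7 (5), i stops at 2 (14); swap ⇒ [11, 9, 5, 13, 4, 15, 10, 14, 16, 12]
j stops at 6 (10), i stops at 3 (13); swap ⇒ [11, 9, 5, 10, 4, 15, 13, 14, 16, 12]
j stops at 4, i stops at 5; i≥j ⇒ return 4. nums=[11, 9, 5, 10, 4, 15, 13, 14, 16, 12]

4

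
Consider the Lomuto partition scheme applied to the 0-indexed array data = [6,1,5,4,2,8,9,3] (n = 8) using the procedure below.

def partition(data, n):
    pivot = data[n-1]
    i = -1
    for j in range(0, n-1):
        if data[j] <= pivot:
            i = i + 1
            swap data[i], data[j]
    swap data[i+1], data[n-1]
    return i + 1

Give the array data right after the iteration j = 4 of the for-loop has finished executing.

[1,2,5,4,6,8,9,3]

pivot=3, i=-1
j=0: 6>3, skip
j=1: 1≤3, i=0, swap(0,1) ⇒ [1,6,5,4,2,8,9,3]
j=2: 5>3, skip
j=3: 4>3, skip
j=4: 2≤3, i=1, swap(1,4) ⇒ [1,2,5,4,6,8,9,3]
(after j=4) data = [1,2,5,4,6,8,9,3]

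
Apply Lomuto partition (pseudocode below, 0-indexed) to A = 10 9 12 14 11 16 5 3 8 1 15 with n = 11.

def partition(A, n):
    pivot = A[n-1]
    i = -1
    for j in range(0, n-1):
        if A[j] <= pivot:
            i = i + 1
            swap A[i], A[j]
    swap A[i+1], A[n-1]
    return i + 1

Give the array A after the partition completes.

pivot=15, i=-1
j=0: 10≤15, i=0, swap(0,0) ⇒ 10 9 12 14 11 16 5 3 8 1 15
j=1: 9≤15, i=1, swap(1,1) ⇒ 10 9 12 14 11 16 5 3 8 1 15
j=2: 12≤15, i=2, swap(2,2) ⇒ 10 9 12 14 11 16 5 3 8 1 15
j=3: 14≤15, i=3, swap(3,3) ⇒ 10 9 12 14 11 16 5 3 8 1 15
j=4: 11≤15, i=4, swap(4,4) ⇒ 10 9 12 14 11 16 5 3 8 1 15
j=5: 16>15, skip
j=6: 5≤15, i=5, swap(5,6) ⇒ 10 9 12 14 11 5 16 3 8 1 15
j=7: 3≤15, i=6, swap(6,7) ⇒ 10 9 12 14 11 5 3 16 8 1 15
j=8: 8≤15, i=7, swap(7,8) ⇒ 10 9 12 14 11 5 3 8 16 1 15
j=9: 1≤15, i=8, swap(8,9) ⇒ 10 9 12 14 11 5 3 8 1 16 15
swap(9,10) ⇒ 10 9 12 14 11 5 3 8 1 15 16; return 9

10 9 12 14 11 5 3 8 1 15 16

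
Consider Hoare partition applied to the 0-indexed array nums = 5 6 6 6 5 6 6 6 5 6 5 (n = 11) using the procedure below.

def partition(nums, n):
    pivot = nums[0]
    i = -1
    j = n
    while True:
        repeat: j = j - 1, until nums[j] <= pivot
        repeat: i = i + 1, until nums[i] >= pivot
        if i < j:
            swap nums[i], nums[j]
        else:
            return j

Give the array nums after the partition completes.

pivot=5
j stops at 10 (5), i stops at 0 (5); swap ⇒ 5 6 6 6 5 6 6 6 5 6 5
j stops at 8 (5), i stops at 1 (6); swap ⇒ 5 5 6 6 5 6 6 6 6 6 5
j stops at 4 (5), i stops at 2 (6); swap ⇒ 5 5 5 6 6 6 6 6 6 6 5
j stops at 2, i stops at 3; i≥j ⇒ return 2. nums=5 5 5 6 6 6 6 6 6 6 5

5 5 5 6 6 6 6 6 6 6 5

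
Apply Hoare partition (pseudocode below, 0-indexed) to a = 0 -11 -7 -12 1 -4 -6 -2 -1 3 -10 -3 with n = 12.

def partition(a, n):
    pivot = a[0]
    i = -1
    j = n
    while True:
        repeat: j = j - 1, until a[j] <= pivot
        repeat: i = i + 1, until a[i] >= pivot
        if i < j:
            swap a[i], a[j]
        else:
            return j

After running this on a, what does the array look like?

-3 -11 -7 -12 -10 -4 -6 -2 -1 3 1 0

pivot = a[0] = 0; i = -1, j = 12
j→11 (a[11]=-3≤0), i→0 (a[0]=0≥0); i<j, swap → -3 -11 -7 -12 1 -4 -6 -2 -1 3 -10 0
j→10 (a[10]=-10≤0), i→4 (a[4]=1≥0); i<j, swap → -3 -11 -7 -12 -10 -4 -6 -2 -1 3 1 0
j→8, i→9; i≥j, return j=8. a = -3 -11 -7 -12 -10 -4 -6 -2 -1 3 1 0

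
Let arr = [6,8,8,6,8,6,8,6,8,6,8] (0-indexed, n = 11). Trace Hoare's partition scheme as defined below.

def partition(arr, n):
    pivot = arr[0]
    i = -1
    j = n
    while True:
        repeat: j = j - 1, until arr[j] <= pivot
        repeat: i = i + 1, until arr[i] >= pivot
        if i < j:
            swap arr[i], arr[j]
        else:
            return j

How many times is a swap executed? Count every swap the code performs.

pivot=6
j stops at 9 (6), i stops at 0 (6); swap ⇒ [6,8,8,6,8,6,8,6,8,6,8]
j stops at 7 (6), i stops at 1 (8); swap ⇒ [6,6,8,6,8,6,8,8,8,6,8]
j stops at 5 (6), i stops at 2 (8); swap ⇒ [6,6,6,6,8,8,8,8,8,6,8]
j stops at 3, i stops at 3; i≥j ⇒ return 3. arr=[6,6,6,6,8,8,8,8,8,6,8]

3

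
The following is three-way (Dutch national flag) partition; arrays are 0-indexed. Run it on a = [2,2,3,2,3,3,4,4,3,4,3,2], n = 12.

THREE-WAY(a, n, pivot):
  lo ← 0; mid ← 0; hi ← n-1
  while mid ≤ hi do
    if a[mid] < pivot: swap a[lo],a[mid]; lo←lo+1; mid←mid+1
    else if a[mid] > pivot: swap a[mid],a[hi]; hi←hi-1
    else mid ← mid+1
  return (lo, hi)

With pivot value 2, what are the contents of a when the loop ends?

lo=0 mid=0 hi=11
2=2: mid=1
2=2: mid=2
3>2: swap(2,11), hi=10 ⇒ [2,2,2,2,3,3,4,4,3,4,3,3]
2=2: mid=3
2=2: mid=4
3>2: swap(4,10), hi=9 ⇒ [2,2,2,2,3,3,4,4,3,4,3,3]
3>2: swap(4,9), hi=8 ⇒ [2,2,2,2,4,3,4,4,3,3,3,3]
4>2: swap(4,8), hi=7 ⇒ [2,2,2,2,3,3,4,4,4,3,3,3]
3>2: swap(4,7), hi=6 ⇒ [2,2,2,2,4,3,4,3,4,3,3,3]
4>2: swap(4,6), hi=5 ⇒ [2,2,2,2,4,3,4,3,4,3,3,3]
4>2: swap(4,5), hi=4 ⇒ [2,2,2,2,3,4,4,3,4,3,3,3]
3>2: swap(4,4), hi=3 ⇒ [2,2,2,2,3,4,4,3,4,3,3,3]
done. lo=0 hi=3; a=[2,2,2,2,3,4,4,3,4,3,3,3]

[2,2,2,2,3,4,4,3,4,3,3,3]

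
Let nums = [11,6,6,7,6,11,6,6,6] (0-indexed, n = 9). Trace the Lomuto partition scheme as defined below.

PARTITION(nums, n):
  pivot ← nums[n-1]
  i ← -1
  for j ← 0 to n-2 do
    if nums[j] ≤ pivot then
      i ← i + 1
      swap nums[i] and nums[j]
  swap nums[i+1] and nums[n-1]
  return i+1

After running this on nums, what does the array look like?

pivot = nums[8] = 6; i = -1
j=0: nums[0]=11 > 6 → no swap
j=1: nums[1]=6 ≤ 6 → i=0, swap nums[0],nums[1] → [6,11,6,7,6,11,6,6,6]
j=2: nums[2]=6 ≤ 6 → i=1, swap nums[1],nums[2] → [6,6,11,7,6,11,6,6,6]
j=3: nums[3]=7 > 6 → no swap
j=4: nums[4]=6 ≤ 6 → i=2, swap nums[2],nums[4] → [6,6,6,7,11,11,6,6,6]
j=5: nums[5]=11 > 6 → no swap
j=6: nums[6]=6 ≤ 6 → i=3, swap nums[3],nums[6] → [6,6,6,6,11,11,7,6,6]
j=7: nums[7]=6 ≤ 6 → i=4, swap nums[4],nums[7] → [6,6,6,6,6,11,7,11,6]
final swap nums[5],nums[8] → [6,6,6,6,6,6,7,11,11]; return 5

[6,6,6,6,6,6,7,11,11]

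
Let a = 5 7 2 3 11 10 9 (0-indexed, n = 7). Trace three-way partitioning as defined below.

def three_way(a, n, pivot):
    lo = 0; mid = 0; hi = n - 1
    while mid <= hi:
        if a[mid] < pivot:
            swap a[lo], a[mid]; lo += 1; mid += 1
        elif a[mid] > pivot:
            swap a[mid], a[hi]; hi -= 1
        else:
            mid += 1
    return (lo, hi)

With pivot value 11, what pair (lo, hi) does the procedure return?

pivot = 11; lo=0, mid=0, hi=6
a[mid]=5<11: swap a[0],a[0]; lo=1,mid=1 → 5 7 2 3 11 10 9
a[mid]=7<11: swap a[1],a[1]; lo=2,mid=2 → 5 7 2 3 11 10 9
a[mid]=2<11: swap a[2],a[2]; lo=3,mid=3 → 5 7 2 3 11 10 9
a[mid]=3<11: swap a[3],a[3]; lo=4,mid=4 → 5 7 2 3 11 10 9
a[mid]=11=11: mid=5
a[mid]=10<11: swap a[4],a[5]; lo=5,mid=6 → 5 7 2 3 10 11 9
a[mid]=9<11: swap a[5],a[6]; lo=6,mid=7 → 5 7 2 3 10 9 11
end: lo=6, hi=6; a = 5 7 2 3 10 9 11

(6, 6)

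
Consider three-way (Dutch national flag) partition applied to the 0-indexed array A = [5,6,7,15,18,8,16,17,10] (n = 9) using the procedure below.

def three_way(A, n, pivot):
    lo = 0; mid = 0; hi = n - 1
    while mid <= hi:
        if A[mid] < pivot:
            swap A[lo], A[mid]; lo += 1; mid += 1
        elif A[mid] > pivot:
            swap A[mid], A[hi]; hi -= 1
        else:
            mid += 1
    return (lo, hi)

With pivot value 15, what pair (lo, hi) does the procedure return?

pivot = 15; lo=0, mid=0, hi=8
A[mid]=5<15: swap A[0],A[0]; lo=1,mid=1 → [5,6,7,15,18,8,16,17,10]
A[mid]=6<15: swap A[1],A[1]; lo=2,mid=2 → [5,6,7,15,18,8,16,17,10]
A[mid]=7<15: swap A[2],A[2]; lo=3,mid=3 → [5,6,7,15,18,8,16,17,10]
A[mid]=15=15: mid=4
A[mid]=18>15: swap A[4],A[8]; hi=7 → [5,6,7,15,10,8,16,17,18]
A[mid]=10<15: swap A[3],A[4]; lo=4,mid=5 → [5,6,7,10,15,8,16,17,18]
A[mid]=8<15: swap A[4],A[5]; lo=5,mid=6 → [5,6,7,10,8,15,16,17,18]
A[mid]=16>15: swap A[6],A[7]; hi=6 → [5,6,7,10,8,15,17,16,18]
A[mid]=17>15: swap A[6],A[6]; hi=5 → [5,6,7,10,8,15,17,16,18]
end: lo=5, hi=5; A = [5,6,7,10,8,15,17,16,18]

(5, 5)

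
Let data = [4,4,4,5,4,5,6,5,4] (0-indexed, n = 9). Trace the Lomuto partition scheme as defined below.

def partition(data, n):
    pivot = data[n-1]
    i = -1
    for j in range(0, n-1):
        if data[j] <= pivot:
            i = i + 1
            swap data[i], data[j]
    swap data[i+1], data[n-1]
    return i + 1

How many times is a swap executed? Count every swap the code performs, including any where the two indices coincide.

pivot=4, i=-1
j=0: 4≤4, i=0, swap(0,0) ⇒ [4,4,4,5,4,5,6,5,4]
j=1: 4≤4, i=1, swap(1,1) ⇒ [4,4,4,5,4,5,6,5,4]
j=2: 4≤4, i=2, swap(2,2) ⇒ [4,4,4,5,4,5,6,5,4]
j=3: 5>4, skip
j=4: 4≤4, i=3, swap(3,4) ⇒ [4,4,4,4,5,5,6,5,4]
j=5: 5>4, skip
j=6: 6>4, skip
j=7: 5>4, skip
swap(4,8) ⇒ [4,4,4,4,4,5,6,5,5]; return 4

5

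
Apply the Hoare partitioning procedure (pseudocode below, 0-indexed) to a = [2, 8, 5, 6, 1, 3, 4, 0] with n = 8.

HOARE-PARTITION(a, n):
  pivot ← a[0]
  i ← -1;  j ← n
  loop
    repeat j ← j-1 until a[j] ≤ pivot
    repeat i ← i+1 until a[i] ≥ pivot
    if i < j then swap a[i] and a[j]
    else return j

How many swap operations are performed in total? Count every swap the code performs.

pivot = a[0] = 2; i = -1, j = 8
j→7 (a[7]=0≤2), i→0 (a[0]=2≥2); i<j, swap → [0, 8, 5, 6, 1, 3, 4, 2]
j→4 (a[4]=1≤2), i→1 (a[1]=8≥2); i<j, swap → [0, 1, 5, 6, 8, 3, 4, 2]
j→1, i→2; i≥j, return j=1. a = [0, 1, 5, 6, 8, 3, 4, 2]

2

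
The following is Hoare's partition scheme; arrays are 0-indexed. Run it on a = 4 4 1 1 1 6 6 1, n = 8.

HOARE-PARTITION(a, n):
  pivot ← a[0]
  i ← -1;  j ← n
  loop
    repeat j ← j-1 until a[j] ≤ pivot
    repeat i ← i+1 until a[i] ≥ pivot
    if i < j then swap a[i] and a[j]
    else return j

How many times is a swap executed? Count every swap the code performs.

2

pivot = a[0] = 4; i = -1, j = 8
j→7 (a[7]=1≤4), i→0 (a[0]=4≥4); i<j, swap → 1 4 1 1 1 6 6 4
j→4 (a[4]=1≤4), i→1 (a[1]=4≥4); i<j, swap → 1 1 1 1 4 6 6 4
j→3, i→4; i≥j, return j=3. a = 1 1 1 1 4 6 6 4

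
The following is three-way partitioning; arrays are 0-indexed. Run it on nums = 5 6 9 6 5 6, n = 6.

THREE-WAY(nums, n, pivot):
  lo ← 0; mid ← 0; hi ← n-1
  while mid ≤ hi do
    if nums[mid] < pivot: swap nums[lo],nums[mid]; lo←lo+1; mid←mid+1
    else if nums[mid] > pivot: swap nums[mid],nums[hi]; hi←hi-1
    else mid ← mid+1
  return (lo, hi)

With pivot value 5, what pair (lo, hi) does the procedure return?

pivot = 5; lo=0, mid=0, hi=5
nums[mid]=5=5: mid=1
nums[mid]=6>5: swap nums[1],nums[5]; hi=4 → 5 6 9 6 5 6
nums[mid]=6>5: swap nums[1],nums[4]; hi=3 → 5 5 9 6 6 6
nums[mid]=5=5: mid=2
nums[mid]=9>5: swap nums[2],nums[3]; hi=2 → 5 5 6 9 6 6
nums[mid]=6>5: swap nums[2],nums[2]; hi=1 → 5 5 6 9 6 6
end: lo=0, hi=1; nums = 5 5 6 9 6 6

(0, 1)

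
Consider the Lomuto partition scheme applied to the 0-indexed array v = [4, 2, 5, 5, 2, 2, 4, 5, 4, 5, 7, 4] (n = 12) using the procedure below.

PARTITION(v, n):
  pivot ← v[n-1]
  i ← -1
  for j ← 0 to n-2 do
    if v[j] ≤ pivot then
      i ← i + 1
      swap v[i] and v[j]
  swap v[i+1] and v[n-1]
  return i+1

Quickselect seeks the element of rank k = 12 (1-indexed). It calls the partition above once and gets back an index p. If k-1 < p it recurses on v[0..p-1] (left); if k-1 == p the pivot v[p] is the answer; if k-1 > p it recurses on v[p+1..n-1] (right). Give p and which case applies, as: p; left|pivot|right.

pivot = v[11] = 4; i = -1
j=0: v[0]=4 ≤ 4 → i=0, swap v[0],v[0] (no change) → [4, 2, 5, 5, 2, 2, 4, 5, 4, 5, 7, 4]
j=1: v[1]=2 ≤ 4 → i=1, swap v[1],v[1] (no change) → [4, 2, 5, 5, 2, 2, 4, 5, 4, 5, 7, 4]
j=2: v[2]=5 > 4 → no swap
j=3: v[3]=5 > 4 → no swap
j=4: v[4]=2 ≤ 4 → i=2, swap v[2],v[4] → [4, 2, 2, 5, 5, 2, 4, 5, 4, 5, 7, 4]
j=5: v[5]=2 ≤ 4 → i=3, swap v[3],v[5] → [4, 2, 2, 2, 5, 5, 4, 5, 4, 5, 7, 4]
j=6: v[6]=4 ≤ 4 → i=4, swap v[4],v[6] → [4, 2, 2, 2, 4, 5, 5, 5, 4, 5, 7, 4]
j=7: v[7]=5 > 4 → no swap
j=8: v[8]=4 ≤ 4 → i=5, swap v[5],v[8] → [4, 2, 2, 2, 4, 4, 5, 5, 5, 5, 7, 4]
j=9: v[9]=5 > 4 → no swap
j=10: v[10]=7 > 4 → no swap
final swap v[6],v[11] → [4, 2, 2, 2, 4, 4, 4, 5, 5, 5, 7, 5]; return 6
p = 6; k-1 = 11 > 6 ⇒ right

6; right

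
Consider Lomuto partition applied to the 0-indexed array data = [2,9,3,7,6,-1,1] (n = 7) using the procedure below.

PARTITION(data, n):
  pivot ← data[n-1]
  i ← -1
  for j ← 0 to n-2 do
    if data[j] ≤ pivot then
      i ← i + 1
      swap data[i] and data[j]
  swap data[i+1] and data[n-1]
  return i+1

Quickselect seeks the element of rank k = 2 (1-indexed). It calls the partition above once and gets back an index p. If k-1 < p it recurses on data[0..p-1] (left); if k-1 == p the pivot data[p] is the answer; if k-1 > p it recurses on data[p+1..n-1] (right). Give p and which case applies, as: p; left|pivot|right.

1; pivot

pivot=1, i=-1
j=0: 2>1, skip
j=1: 9>1, skip
j=2: 3>1, skip
j=3: 7>1, skip
j=4: 6>1, skip
j=5: -1≤1, i=0, swap(0,5) ⇒ [-1,9,3,7,6,2,1]
swap(1,6) ⇒ [-1,1,3,7,6,2,9]; return 1
p = 1; k-1 = 1 == 1 ⇒ pivot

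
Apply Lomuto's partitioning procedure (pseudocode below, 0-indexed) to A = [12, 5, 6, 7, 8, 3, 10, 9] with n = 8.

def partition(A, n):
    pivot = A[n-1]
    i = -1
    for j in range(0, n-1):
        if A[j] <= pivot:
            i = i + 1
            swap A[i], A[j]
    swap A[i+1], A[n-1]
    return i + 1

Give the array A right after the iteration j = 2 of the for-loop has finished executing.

[5, 6, 12, 7, 8, 3, 10, 9]

pivot=9, i=-1
j=0: 12>9, skip
j=1: 5≤9, i=0, swap(0,1) ⇒ [5, 12, 6, 7, 8, 3, 10, 9]
j=2: 6≤9, i=1, swap(1,2) ⇒ [5, 6, 12, 7, 8, 3, 10, 9]
(after j=2) A = [5, 6, 12, 7, 8, 3, 10, 9]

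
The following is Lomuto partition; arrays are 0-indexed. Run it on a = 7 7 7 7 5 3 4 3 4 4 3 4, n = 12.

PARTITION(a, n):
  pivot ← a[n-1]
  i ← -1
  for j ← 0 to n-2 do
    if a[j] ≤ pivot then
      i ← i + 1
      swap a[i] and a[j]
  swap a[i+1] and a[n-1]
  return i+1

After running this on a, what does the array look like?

pivot = a[11] = 4; i = -1
j=0: a[0]=7 > 4 → no swap
j=1: a[1]=7 > 4 → no swap
j=2: a[2]=7 > 4 → no swap
j=3: a[3]=7 > 4 → no swap
j=4: a[4]=5 > 4 → no swap
j=5: a[5]=3 ≤ 4 → i=0, swap a[0],a[5] → 3 7 7 7 5 7 4 3 4 4 3 4
j=6: a[6]=4 ≤ 4 → i=1, swap a[1],a[6] → 3 4 7 7 5 7 7 3 4 4 3 4
j=7: a[7]=3 ≤ 4 → i=2, swap a[2],a[7] → 3 4 3 7 5 7 7 7 4 4 3 4
j=8: a[8]=4 ≤ 4 → i=3, swap a[3],a[8] → 3 4 3 4 5 7 7 7 7 4 3 4
j=9: a[9]=4 ≤ 4 → i=4, swap a[4],a[9] → 3 4 3 4 4 7 7 7 7 5 3 4
j=10: a[10]=3 ≤ 4 → i=5, swap a[5],a[10] → 3 4 3 4 4 3 7 7 7 5 7 4
final swap a[6],a[11] → 3 4 3 4 4 3 4 7 7 5 7 7; return 6

3 4 3 4 4 3 4 7 7 5 7 7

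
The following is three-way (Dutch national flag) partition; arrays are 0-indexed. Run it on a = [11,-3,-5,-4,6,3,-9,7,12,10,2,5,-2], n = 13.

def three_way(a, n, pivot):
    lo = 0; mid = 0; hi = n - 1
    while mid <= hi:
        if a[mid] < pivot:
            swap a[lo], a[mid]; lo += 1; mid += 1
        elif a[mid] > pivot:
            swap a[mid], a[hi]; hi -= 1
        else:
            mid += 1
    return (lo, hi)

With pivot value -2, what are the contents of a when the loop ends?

[-3,-5,-4,-9,-2,3,7,12,10,2,5,6,11]

pivot = -2; lo=0, mid=0, hi=12
a[mid]=11>-2: swap a[0],a[12]; hi=11 → [-2,-3,-5,-4,6,3,-9,7,12,10,2,5,11]
a[mid]=-2=-2: mid=1
a[mid]=-3<-2: swap a[0],a[1]; lo=1,mid=2 → [-3,-2,-5,-4,6,3,-9,7,12,10,2,5,11]
a[mid]=-5<-2: swap a[1],a[2]; lo=2,mid=3 → [-3,-5,-2,-4,6,3,-9,7,12,10,2,5,11]
a[mid]=-4<-2: swap a[2],a[3]; lo=3,mid=4 → [-3,-5,-4,-2,6,3,-9,7,12,10,2,5,11]
a[mid]=6>-2: swap a[4],a[11]; hi=10 → [-3,-5,-4,-2,5,3,-9,7,12,10,2,6,11]
a[mid]=5>-2: swap a[4],a[10]; hi=9 → [-3,-5,-4,-2,2,3,-9,7,12,10,5,6,11]
a[mid]=2>-2: swap a[4],a[9]; hi=8 → [-3,-5,-4,-2,10,3,-9,7,12,2,5,6,11]
a[mid]=10>-2: swap a[4],a[8]; hi=7 → [-3,-5,-4,-2,12,3,-9,7,10,2,5,6,11]
a[mid]=12>-2: swap a[4],a[7]; hi=6 → [-3,-5,-4,-2,7,3,-9,12,10,2,5,6,11]
a[mid]=7>-2: swap a[4],a[6]; hi=5 → [-3,-5,-4,-2,-9,3,7,12,10,2,5,6,11]
a[mid]=-9<-2: swap a[3],a[4]; lo=4,mid=5 → [-3,-5,-4,-9,-2,3,7,12,10,2,5,6,11]
a[mid]=3>-2: swap a[5],a[5]; hi=4 → [-3,-5,-4,-9,-2,3,7,12,10,2,5,6,11]
end: lo=4, hi=4; a = [-3,-5,-4,-9,-2,3,7,12,10,2,5,6,11]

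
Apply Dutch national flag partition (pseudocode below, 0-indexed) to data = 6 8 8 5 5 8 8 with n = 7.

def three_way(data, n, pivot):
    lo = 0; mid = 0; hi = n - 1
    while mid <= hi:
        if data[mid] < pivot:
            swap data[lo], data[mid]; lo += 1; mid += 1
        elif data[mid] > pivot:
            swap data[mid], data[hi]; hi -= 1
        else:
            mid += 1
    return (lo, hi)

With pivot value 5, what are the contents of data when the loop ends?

5 5 8 8 8 8 6

lo=0 mid=0 hi=6
6>5: swap(0,6), hi=5 ⇒ 8 8 8 5 5 8 6
8>5: swap(0,5), hi=4 ⇒ 8 8 8 5 5 8 6
8>5: swap(0,4), hi=3 ⇒ 5 8 8 5 8 8 6
5=5: mid=1
8>5: swap(1,3), hi=2 ⇒ 5 5 8 8 8 8 6
5=5: mid=2
8>5: swap(2,2), hi=1 ⇒ 5 5 8 8 8 8 6
done. lo=0 hi=1; data=5 5 8 8 8 8 6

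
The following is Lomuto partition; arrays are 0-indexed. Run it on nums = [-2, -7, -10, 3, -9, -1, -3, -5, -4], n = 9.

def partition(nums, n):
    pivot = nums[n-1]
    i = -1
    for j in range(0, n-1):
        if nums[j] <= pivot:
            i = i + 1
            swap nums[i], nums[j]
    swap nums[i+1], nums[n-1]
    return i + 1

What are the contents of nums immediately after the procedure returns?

pivot=-4, i=-1
j=0: -2>-4, skip
j=1: -7≤-4, i=0, swap(0,1) ⇒ [-7, -2, -10, 3, -9, -1, -3, -5, -4]
j=2: -10≤-4, i=1, swap(1,2) ⇒ [-7, -10, -2, 3, -9, -1, -3, -5, -4]
j=3: 3>-4, skip
j=4: -9≤-4, i=2, swap(2,4) ⇒ [-7, -10, -9, 3, -2, -1, -3, -5, -4]
j=5: -1>-4, skip
j=6: -3>-4, skip
j=7: -5≤-4, i=3, swap(3,7) ⇒ [-7, -10, -9, -5, -2, -1, -3, 3, -4]
swap(4,8) ⇒ [-7, -10, -9, -5, -4, -1, -3, 3, -2]; return 4

[-7, -10, -9, -5, -4, -1, -3, 3, -2]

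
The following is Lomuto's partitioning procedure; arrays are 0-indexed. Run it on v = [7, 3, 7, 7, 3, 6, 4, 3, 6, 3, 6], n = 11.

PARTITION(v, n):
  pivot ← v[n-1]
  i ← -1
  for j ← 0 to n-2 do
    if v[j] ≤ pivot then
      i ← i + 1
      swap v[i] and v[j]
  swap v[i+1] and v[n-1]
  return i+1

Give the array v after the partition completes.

[3, 3, 6, 4, 3, 6, 3, 6, 7, 7, 7]

pivot = v[10] = 6; i = -1
j=0: v[0]=7 > 6 → no swap
j=1: v[1]=3 ≤ 6 → i=0, swap v[0],v[1] → [3, 7, 7, 7, 3, 6, 4, 3, 6, 3, 6]
j=2: v[2]=7 > 6 → no swap
j=3: v[3]=7 > 6 → no swap
j=4: v[4]=3 ≤ 6 → i=1, swap v[1],v[4] → [3, 3, 7, 7, 7, 6, 4, 3, 6, 3, 6]
j=5: v[5]=6 ≤ 6 → i=2, swap v[2],v[5] → [3, 3, 6, 7, 7, 7, 4, 3, 6, 3, 6]
j=6: v[6]=4 ≤ 6 → i=3, swap v[3],v[6] → [3, 3, 6, 4, 7, 7, 7, 3, 6, 3, 6]
j=7: v[7]=3 ≤ 6 → i=4, swap v[4],v[7] → [3, 3, 6, 4, 3, 7, 7, 7, 6, 3, 6]
j=8: v[8]=6 ≤ 6 → i=5, swap v[5],v[8] → [3, 3, 6, 4, 3, 6, 7, 7, 7, 3, 6]
j=9: v[9]=3 ≤ 6 → i=6, swap v[6],v[9] → [3, 3, 6, 4, 3, 6, 3, 7, 7, 7, 6]
final swap v[7],v[10] → [3, 3, 6, 4, 3, 6, 3, 6, 7, 7, 7]; return 7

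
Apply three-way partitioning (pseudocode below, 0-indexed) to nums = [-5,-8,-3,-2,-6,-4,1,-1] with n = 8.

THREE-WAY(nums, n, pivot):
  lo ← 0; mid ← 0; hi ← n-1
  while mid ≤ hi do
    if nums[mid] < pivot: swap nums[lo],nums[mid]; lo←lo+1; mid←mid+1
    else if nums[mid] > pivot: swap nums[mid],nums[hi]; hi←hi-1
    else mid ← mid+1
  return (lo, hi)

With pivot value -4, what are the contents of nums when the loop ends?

pivot = -4; lo=0, mid=0, hi=7
nums[mid]=-5<-4: swap nums[0],nums[0]; lo=1,mid=1 → [-5,-8,-3,-2,-6,-4,1,-1]
nums[mid]=-8<-4: swap nums[1],nums[1]; lo=2,mid=2 → [-5,-8,-3,-2,-6,-4,1,-1]
nums[mid]=-3>-4: swap nums[2],nums[7]; hi=6 → [-5,-8,-1,-2,-6,-4,1,-3]
nums[mid]=-1>-4: swap nums[2],nums[6]; hi=5 → [-5,-8,1,-2,-6,-4,-1,-3]
nums[mid]=1>-4: swap nums[2],nums[5]; hi=4 → [-5,-8,-4,-2,-6,1,-1,-3]
nums[mid]=-4=-4: mid=3
nums[mid]=-2>-4: swap nums[3],nums[4]; hi=3 → [-5,-8,-4,-6,-2,1,-1,-3]
nums[mid]=-6<-4: swap nums[2],nums[3]; lo=3,mid=4 → [-5,-8,-6,-4,-2,1,-1,-3]
end: lo=3, hi=3; nums = [-5,-8,-6,-4,-2,1,-1,-3]

[-5,-8,-6,-4,-2,1,-1,-3]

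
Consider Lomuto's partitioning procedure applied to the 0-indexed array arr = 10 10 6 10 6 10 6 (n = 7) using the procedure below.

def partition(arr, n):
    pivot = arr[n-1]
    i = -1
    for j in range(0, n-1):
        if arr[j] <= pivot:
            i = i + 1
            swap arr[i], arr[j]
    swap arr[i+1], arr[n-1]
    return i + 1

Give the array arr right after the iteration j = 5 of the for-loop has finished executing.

pivot = arr[6] = 6; i = -1
j=0: arr[0]=10 > 6 → no swap
j=1: arr[1]=10 > 6 → no swap
j=2: arr[2]=6 ≤ 6 → i=0, swap arr[0],arr[2] → 6 10 10 10 6 10 6
j=3: arr[3]=10 > 6 → no swap
j=4: arr[4]=6 ≤ 6 → i=1, swap arr[1],arr[4] → 6 6 10 10 10 10 6
j=5: arr[5]=10 > 6 → no swap
(after j=5) arr = 6 6 10 10 10 10 6

6 6 10 10 10 10 6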